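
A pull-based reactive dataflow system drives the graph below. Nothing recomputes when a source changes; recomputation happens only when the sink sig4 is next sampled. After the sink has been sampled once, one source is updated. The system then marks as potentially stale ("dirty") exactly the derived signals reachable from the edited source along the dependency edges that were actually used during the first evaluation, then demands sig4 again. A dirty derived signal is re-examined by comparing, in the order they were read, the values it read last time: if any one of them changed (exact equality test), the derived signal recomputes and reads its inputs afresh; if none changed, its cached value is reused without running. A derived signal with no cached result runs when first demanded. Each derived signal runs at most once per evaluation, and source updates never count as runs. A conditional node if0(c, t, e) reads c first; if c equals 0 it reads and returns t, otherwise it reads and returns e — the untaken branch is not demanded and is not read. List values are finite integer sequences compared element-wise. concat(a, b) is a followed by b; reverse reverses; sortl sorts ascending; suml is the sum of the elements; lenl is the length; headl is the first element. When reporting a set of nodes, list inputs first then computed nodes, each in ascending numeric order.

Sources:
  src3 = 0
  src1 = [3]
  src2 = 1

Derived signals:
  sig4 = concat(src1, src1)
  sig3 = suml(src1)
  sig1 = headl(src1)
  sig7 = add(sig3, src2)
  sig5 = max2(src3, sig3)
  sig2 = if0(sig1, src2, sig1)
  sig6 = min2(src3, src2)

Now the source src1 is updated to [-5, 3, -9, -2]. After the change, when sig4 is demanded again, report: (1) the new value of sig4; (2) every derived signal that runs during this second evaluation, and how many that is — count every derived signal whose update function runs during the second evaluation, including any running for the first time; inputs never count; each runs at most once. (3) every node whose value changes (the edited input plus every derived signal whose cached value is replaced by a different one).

First evaluation (everything demanded from the output):
  sig4 = concat([3], [3]) = [3, 3]

Propagation after the edit:
  sig4: runs — src1 [3]->[-5, 3, -9, -2]; src1 [3]->[-5, 3, -9, -2]; result [-5, 3, -9, -2, -5, 3, -9, -2].

New value of sig4: [-5, 3, -9, -2, -5, 3, -9, -2].
Derived signals that run: sig4 — 1 in total.
Values that change: src1, sig4.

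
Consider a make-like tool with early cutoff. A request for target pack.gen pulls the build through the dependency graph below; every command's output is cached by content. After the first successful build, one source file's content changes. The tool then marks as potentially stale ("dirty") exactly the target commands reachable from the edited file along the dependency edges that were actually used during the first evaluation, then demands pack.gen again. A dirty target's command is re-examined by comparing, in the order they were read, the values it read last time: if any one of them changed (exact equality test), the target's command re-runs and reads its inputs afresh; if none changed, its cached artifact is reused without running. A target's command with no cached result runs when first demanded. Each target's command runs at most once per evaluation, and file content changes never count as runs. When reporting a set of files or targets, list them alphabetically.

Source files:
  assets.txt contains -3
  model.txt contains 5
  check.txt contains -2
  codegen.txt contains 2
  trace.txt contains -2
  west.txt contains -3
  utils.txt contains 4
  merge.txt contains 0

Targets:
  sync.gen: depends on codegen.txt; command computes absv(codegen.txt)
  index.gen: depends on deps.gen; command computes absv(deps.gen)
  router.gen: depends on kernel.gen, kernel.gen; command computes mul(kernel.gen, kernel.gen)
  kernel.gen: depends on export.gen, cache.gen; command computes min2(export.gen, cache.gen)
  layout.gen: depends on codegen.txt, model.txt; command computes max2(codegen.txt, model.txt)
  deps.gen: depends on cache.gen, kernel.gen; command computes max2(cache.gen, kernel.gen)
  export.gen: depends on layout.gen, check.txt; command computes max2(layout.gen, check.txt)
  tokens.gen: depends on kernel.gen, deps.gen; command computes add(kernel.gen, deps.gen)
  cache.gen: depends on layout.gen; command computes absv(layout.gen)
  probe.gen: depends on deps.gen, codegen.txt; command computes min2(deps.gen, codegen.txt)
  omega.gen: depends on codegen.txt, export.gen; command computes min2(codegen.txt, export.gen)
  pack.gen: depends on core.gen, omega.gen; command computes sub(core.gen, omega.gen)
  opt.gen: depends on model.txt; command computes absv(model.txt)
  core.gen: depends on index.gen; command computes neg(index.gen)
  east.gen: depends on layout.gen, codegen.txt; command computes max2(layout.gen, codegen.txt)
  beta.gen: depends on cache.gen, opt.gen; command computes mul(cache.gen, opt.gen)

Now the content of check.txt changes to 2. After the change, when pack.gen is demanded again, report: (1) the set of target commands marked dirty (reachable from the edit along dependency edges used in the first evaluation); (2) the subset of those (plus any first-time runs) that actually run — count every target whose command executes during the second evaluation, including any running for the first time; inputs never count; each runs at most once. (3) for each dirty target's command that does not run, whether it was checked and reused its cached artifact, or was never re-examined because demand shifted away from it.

The edit dirties: core.gen, deps.gen, export.gen, index.gen, kernel.gen, omega.gen, pack.gen.
1 target commands run: export.gen.
Cache hits after checking: core.gen, deps.gen, index.gen, kernel.gen, omega.gen, pack.gen.
Note the absorption at export.gen: it re-runs yet its value is the same, leaving the output's value untouched.

First demand of the output computes:
  layout.gen = max2(2, 5) = 5
  cache.gen = absv(5) = 5
  export.gen = max2(5, -2) = 5
  kernel.gen = min2(5, 5) = 5
  deps.gen = max2(5, 5) = 5
  index.gen = absv(5) = 5
  core.gen = neg(5) = -5
  omega.gen = min2(2, 5) = 2
  pack.gen = sub(-5, 2) = -7

After the edit, cleaning proceeds:
  export.gen: a read changed (check.txt -2->2) — executes, giving 5 — identical to its old value.
  kernel.gen: dirty, but its reads are unchanged (export.gen unchanged, cache.gen unchanged); cached 5 stands.
  deps.gen: dirty, but its reads are unchanged (cache.gen unchanged, kernel.gen unchanged); cached 5 stands.
  index.gen: dirty, but its reads are unchanged (deps.gen unchanged); cached 5 stands.
  core.gen: dirty, but its reads are unchanged (index.gen unchanged); cached -5 stands.
  omega.gen: dirty, but its reads are unchanged (codegen.txt unchanged, export.gen unchanged); cached 2 stands.
  pack.gen: dirty, but its reads are unchanged (core.gen unchanged, omega.gen unchanged); cached -7 stands.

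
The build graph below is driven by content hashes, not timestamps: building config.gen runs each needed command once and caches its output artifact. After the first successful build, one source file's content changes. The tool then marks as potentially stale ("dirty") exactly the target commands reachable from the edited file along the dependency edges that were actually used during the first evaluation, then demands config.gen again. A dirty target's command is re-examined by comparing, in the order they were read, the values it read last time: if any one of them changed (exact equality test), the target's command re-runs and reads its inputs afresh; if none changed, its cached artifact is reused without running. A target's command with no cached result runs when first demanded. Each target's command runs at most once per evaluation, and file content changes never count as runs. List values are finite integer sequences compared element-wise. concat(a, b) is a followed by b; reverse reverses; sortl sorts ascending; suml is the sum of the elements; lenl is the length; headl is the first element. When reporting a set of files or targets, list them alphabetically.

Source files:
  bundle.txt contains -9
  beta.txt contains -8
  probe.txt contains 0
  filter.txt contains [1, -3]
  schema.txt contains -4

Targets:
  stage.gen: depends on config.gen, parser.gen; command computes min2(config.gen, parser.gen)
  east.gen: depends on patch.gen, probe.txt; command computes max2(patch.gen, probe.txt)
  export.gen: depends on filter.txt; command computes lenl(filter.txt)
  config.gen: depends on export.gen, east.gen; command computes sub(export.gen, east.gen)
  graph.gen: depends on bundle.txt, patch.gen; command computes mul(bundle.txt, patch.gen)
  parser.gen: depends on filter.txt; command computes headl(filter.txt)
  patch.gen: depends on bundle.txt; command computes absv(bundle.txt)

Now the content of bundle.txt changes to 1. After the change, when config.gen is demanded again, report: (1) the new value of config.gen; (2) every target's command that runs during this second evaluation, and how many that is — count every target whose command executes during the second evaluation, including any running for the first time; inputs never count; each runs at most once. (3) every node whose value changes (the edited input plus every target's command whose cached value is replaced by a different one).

config.gen now evaluates to 1.
Run set: config.gen, east.gen, patch.gen (3 run).
Changed values: bundle.txt, config.gen, east.gen, patch.gen.

Initial pass — values computed on the first demand:
  export.gen = lenl([1, -3]) = 2
  patch.gen = absv(-9) = 9
  east.gen = max2(9, 0) = 9
  config.gen = sub(2, 9) = -7

Second demand — change propagation:
  patch.gen: re-runs because bundle.txt -9->1; new result 1.
  east.gen: re-runs because patch.gen 9->1; new result 1.
  config.gen: re-runs because east.gen 9->1; new result 1.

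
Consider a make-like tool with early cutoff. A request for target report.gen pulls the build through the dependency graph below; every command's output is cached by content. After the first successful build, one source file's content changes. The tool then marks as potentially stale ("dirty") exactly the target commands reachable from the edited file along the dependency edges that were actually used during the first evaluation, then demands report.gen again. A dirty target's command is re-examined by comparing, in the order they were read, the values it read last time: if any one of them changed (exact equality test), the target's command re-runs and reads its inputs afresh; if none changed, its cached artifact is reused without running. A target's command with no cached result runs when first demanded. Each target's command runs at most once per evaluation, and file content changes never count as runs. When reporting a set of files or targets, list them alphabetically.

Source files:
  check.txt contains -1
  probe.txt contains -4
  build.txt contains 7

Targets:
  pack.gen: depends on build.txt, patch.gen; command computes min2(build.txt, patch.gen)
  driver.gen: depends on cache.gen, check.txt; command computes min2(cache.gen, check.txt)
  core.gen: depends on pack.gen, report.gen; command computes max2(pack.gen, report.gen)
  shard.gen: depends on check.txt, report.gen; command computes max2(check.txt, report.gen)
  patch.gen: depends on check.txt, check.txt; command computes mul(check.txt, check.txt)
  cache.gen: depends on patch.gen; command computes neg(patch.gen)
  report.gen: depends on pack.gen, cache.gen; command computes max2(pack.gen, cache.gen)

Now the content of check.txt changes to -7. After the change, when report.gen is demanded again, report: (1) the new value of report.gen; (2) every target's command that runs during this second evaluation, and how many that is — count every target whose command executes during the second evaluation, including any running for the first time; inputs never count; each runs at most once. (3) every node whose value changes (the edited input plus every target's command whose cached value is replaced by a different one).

First demand of the output computes:
  patch.gen = mul(-1, -1) = 1
  cache.gen = neg(1) = -1
  pack.gen = min2(7, 1) = 1
  report.gen = max2(1, -1) = 1

After the edit, cleaning proceeds:
  patch.gen: a read changed (check.txt -1->-7; check.txt -1->-7) — executes, giving 49.
  cache.gen: a read changed (patch.gen 1->49) — executes, giving -49.
  pack.gen: a read changed (patch.gen 1->49) — executes, giving 7.
  report.gen: a read changed (pack.gen 1->7; cache.gen -1->-49) — executes, giving 7.

Demanding report.gen again yields 7.
4 target commands run: cache.gen, pack.gen, patch.gen, report.gen.
The nodes whose values change: cache.gen, check.txt, pack.gen, patch.gen, report.gen.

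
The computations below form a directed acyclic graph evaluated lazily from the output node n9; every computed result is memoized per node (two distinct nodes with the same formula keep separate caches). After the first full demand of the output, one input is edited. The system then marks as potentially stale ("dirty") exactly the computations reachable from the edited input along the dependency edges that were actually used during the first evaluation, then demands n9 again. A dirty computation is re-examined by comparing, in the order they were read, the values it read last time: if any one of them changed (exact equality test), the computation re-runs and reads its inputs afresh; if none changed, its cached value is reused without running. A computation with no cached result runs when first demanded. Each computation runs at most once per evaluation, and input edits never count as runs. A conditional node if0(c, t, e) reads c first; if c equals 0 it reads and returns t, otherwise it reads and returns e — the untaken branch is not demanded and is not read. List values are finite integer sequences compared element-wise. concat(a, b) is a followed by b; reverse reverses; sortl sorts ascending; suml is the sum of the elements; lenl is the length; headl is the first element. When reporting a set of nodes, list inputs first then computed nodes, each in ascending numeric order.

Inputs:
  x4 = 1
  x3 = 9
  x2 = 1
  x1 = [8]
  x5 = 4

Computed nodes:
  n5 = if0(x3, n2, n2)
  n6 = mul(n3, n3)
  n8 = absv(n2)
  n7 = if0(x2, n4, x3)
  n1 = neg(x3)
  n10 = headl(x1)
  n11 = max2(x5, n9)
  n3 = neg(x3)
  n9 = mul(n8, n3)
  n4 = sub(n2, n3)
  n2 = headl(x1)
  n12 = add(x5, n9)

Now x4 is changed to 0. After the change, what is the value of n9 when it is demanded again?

Demanding n9 again yields -72.
Note the shortcut — nothing in the graph depends on x4 at all, so no recomputation happens.

First demand of the output computes:
  n2 = headl([8]) = 8
  n3 = neg(9) = -9
  n8 = absv(8) = 8
  n9 = mul(8, -9) = -72

After the edit, cleaning proceeds:
  no node depends on x4 at all; the second demand re-runs nothing.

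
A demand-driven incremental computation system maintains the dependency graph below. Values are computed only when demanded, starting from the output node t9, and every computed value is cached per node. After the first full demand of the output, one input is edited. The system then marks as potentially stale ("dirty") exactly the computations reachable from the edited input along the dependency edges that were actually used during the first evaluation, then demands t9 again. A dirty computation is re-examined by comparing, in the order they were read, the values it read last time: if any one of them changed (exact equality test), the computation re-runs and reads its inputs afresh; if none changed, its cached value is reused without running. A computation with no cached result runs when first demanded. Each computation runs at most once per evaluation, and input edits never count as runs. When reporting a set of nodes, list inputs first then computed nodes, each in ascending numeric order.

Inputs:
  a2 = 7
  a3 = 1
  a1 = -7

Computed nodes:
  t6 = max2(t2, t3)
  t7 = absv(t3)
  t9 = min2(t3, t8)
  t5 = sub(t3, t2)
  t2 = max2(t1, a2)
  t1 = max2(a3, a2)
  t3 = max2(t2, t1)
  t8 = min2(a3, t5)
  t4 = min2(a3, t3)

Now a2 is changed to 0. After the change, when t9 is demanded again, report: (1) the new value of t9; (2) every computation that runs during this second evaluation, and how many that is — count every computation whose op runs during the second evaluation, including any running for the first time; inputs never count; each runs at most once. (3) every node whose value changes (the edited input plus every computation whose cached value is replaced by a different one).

First evaluation (everything demanded from the output):
  t1 = max2(1, 7) = 7
  t2 = max2(7, 7) = 7
  t3 = max2(7, 7) = 7
  t5 = sub(7, 7) = 0
  t8 = min2(1, 0) = 0
  t9 = min2(7, 0) = 0

Propagation after the edit:
  t1: runs — a2 7->0; result 1.
  t2: runs — t1 7->1; a2 7->0; result 1.
  t3: runs — t2 7->1; t1 7->1; result 1.
  t5: runs — t3 7->1; t2 7->1; result 0 (same value as before).
  t8: checked — values it read are unchanged (a3 unchanged, t5 unchanged); reused cached 0 without running.
  t9: runs — t3 7->1; result 0 (same value as before).

Key observation: the cutoff stops propagation at t8 — its inputs' values are unchanged, so it reuses its cache.

New value of t9: 0.
Computations that run: t1, t2, t3, t5, t9 — 5 in total.
Values that change: a2, t1, t2, t3.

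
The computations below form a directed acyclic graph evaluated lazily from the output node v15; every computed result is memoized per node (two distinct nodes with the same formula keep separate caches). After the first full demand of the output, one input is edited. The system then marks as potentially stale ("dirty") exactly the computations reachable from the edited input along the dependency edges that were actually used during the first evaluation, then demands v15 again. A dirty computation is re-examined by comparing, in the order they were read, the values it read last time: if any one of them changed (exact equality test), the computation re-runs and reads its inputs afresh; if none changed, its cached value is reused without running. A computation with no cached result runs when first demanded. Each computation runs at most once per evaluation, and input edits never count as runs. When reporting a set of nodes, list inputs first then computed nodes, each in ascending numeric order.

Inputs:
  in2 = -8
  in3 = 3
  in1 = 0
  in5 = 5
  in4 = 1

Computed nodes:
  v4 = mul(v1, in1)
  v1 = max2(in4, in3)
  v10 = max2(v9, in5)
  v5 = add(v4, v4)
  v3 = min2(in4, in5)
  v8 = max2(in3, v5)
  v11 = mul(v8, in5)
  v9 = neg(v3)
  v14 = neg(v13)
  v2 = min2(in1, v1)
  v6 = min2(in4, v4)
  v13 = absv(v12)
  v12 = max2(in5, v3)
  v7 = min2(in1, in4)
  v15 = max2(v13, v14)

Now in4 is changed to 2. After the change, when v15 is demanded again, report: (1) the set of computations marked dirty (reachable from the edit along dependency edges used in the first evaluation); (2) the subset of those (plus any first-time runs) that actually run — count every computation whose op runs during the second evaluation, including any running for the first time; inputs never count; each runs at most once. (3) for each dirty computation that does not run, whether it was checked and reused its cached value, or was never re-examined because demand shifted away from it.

First demand of the output computes:
  v3 = min2(1, 5) = 1
  v12 = max2(5, 1) = 5
  v13 = absv(5) = 5
  v14 = neg(5) = -5
  v15 = max2(5, -5) = 5

After the edit, cleaning proceeds:
  v3: a read changed (in4 1->2) — executes, giving 2.
  v12: a read changed (v3 1->2) — executes, giving 5 — identical to its old value.
  v13: dirty, but its reads are unchanged (v12 unchanged); cached 5 stands.
  v14: dirty, but its reads are unchanged (v13 unchanged); cached -5 stands.
  v15: dirty, but its reads are unchanged (v13 unchanged, v14 unchanged); cached 5 stands.

Note the absorption at v12: it re-runs yet its value is the same, leaving the output's value untouched.

The edit dirties: v3, v12, v13, v14, v15.
2 computations run: v3, v12.
Cache hits after checking: v13, v14, v15.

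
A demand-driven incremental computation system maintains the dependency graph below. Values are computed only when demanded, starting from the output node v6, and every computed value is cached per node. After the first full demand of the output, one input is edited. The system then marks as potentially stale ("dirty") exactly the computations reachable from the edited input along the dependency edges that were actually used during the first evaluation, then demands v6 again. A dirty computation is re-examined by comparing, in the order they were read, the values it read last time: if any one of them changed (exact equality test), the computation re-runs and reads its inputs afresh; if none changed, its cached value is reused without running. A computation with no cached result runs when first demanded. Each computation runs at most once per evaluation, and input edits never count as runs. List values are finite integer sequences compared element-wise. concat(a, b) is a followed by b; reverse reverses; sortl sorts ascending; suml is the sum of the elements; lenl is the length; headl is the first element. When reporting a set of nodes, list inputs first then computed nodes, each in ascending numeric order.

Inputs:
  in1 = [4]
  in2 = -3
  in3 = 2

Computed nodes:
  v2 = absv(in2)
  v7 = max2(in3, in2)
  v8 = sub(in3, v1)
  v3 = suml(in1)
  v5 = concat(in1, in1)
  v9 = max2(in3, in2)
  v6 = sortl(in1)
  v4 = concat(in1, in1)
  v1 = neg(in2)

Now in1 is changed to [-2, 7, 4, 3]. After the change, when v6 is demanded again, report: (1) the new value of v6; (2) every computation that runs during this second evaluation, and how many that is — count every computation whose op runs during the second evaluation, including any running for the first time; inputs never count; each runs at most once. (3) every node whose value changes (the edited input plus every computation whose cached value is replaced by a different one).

New value of v6: [-2, 3, 4, 7].
Computations that run: v6 — 1 in total.
Values that change: in1, v6.

First evaluation (everything demanded from the output):
  v6 = sortl([4]) = [4]

Propagation after the edit:
  v6: runs — in1 [4]->[-2, 7, 4, 3]; result [-2, 3, 4, 7].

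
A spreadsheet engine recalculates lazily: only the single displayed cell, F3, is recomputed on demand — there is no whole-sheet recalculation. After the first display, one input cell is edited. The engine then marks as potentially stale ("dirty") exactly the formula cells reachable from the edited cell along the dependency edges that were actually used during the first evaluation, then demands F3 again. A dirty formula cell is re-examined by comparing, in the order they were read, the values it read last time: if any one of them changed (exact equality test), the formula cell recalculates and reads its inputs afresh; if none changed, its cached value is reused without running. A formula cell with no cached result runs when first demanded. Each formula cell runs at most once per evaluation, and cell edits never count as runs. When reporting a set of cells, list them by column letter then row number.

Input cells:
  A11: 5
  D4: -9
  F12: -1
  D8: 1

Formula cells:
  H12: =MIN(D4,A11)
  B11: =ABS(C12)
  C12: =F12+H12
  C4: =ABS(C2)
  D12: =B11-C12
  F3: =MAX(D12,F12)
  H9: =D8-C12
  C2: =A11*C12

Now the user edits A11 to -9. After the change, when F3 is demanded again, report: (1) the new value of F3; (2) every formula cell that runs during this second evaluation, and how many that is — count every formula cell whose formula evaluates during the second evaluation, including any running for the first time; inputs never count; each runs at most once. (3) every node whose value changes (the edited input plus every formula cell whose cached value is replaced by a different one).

New value of F3: 20.
Formula cells that run: H12 — 1 in total.
Values that change: A11.
Key observation: the change is absorbed at H12 — it re-runs but produces the same value, and the output's value is unchanged.

First evaluation (everything demanded from the output):
  H12 = MIN(-9, 5) = -9
  C12 = -1 + -9 = -10
  B11 = ABS(-10) = 10
  D12 = 10 - -10 = 20
  F3 = MAX(20, -1) = 20

Propagation after the edit:
  H12: runs — A11 5->-9; result -9 (same value as before).
  C12: checked — values it read are unchanged (F12 unchanged, H12 unchanged); reused cached -10 without running.
  B11: checked — values it read are unchanged (C12 unchanged); reused cached 10 without running.
  D12: checked — values it read are unchanged (B11 unchanged, C12 unchanged); reused cached 20 without running.
  F3: checked — values it read are unchanged (D12 unchanged, F12 unchanged); reused cached 20 without running.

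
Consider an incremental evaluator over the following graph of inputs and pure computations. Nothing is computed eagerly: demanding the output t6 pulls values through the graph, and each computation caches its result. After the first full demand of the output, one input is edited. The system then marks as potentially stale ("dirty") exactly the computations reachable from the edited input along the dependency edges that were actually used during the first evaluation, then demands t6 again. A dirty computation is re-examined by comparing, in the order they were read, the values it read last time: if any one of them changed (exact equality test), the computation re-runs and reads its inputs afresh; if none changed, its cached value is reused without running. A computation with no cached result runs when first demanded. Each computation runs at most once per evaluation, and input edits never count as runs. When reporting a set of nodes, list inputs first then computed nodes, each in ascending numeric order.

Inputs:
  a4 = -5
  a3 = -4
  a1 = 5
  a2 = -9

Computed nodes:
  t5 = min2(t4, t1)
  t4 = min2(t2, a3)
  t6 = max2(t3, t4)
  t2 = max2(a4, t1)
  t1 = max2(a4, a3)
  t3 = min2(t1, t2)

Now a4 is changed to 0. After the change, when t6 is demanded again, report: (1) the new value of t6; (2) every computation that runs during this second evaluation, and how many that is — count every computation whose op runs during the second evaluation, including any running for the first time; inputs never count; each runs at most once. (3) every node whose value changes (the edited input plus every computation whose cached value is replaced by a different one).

Initial pass — values computed on the first demand:
  t1 = max2(-5, -4) = -4
  t2 = max2(-5, -4) = -4
  t3 = min2(-4, -4) = -4
  t4 = min2(-4, -4) = -4
  t6 = max2(-4, -4) = -4

Second demand — change propagation:
  t1: re-runs because a4 -5->0; new result 0.
  t2: re-runs because a4 -5->0; t1 -4->0; new result 0.
  t3: re-runs because t1 -4->0; t2 -4->0; new result 0.
  t4: re-runs because t2 -4->0; new result -4 (unchanged).
  t6: re-runs because t3 -4->0; new result 0.

t6 now evaluates to 0.
Run set: t1, t2, t3, t4, t6 (5 run).
Changed values: a4, t1, t2, t3, t6.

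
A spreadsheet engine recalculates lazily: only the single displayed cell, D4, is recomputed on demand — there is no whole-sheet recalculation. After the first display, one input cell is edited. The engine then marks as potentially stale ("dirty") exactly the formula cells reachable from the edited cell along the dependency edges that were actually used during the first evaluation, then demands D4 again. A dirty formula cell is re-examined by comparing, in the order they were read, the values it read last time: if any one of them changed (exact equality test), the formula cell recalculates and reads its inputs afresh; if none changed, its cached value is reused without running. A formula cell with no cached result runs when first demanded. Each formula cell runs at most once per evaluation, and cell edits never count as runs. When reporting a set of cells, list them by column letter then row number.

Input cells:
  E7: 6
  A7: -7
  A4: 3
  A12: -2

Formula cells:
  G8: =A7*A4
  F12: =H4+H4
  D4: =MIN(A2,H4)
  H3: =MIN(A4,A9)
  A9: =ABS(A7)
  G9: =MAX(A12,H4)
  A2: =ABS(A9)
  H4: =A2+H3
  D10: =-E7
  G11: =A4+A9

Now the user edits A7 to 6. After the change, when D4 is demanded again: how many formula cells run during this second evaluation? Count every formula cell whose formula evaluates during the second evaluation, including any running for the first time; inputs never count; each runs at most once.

First evaluation (everything demanded from the output):
  A9 = ABS(-7) = 7
  A2 = ABS(7) = 7
  H3 = MIN(3, 7) = 3
  H4 = 7 + 3 = 10
  D4 = MIN(7, 10) = 7

Propagation after the edit:
  A9: runs — A7 -7->6; result 6.
  A2: runs — A9 7->6; result 6.
  H3: runs — A9 7->6; result 3 (same value as before).
  H4: runs — A2 7->6; result 9.
  D4: runs — A2 7->6; H4 10->9; result 6.

Formula cells that run: A2, A9, D4, H3, H4 — 5 in total.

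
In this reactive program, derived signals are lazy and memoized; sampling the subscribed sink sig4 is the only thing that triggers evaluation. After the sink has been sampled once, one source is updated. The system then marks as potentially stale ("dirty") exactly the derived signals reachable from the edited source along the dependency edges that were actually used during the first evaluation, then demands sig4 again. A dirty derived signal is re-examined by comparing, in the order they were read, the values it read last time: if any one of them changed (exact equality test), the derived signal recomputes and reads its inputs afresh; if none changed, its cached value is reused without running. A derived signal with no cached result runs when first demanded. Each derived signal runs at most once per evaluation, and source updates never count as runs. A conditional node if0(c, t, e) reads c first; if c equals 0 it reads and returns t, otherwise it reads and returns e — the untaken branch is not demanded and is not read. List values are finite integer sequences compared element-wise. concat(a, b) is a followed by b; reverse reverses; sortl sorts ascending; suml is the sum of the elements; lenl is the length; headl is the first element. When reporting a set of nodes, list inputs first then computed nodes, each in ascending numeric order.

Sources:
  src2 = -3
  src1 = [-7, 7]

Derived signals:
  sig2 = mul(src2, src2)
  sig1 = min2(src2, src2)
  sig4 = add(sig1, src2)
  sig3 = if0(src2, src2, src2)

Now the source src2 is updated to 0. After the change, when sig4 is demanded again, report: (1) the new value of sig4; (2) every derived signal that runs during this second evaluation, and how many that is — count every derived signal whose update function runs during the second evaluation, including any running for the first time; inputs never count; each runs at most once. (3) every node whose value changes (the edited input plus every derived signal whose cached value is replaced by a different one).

First demand of the output computes:
  sig1 = min2(-3, -3) = -3
  sig4 = add(-3, -3) = -6

After the edit, cleaning proceeds:
  sig1: a read changed (src2 -3->0; src2 -3->0) — executes, giving 0.
  sig4: a read changed (sig1 -3->0; src2 -3->0) — executes, giving 0.

Demanding sig4 again yields 0.
2 derived signals run: sig1, sig4.
The nodes whose values change: src2, sig1, sig4.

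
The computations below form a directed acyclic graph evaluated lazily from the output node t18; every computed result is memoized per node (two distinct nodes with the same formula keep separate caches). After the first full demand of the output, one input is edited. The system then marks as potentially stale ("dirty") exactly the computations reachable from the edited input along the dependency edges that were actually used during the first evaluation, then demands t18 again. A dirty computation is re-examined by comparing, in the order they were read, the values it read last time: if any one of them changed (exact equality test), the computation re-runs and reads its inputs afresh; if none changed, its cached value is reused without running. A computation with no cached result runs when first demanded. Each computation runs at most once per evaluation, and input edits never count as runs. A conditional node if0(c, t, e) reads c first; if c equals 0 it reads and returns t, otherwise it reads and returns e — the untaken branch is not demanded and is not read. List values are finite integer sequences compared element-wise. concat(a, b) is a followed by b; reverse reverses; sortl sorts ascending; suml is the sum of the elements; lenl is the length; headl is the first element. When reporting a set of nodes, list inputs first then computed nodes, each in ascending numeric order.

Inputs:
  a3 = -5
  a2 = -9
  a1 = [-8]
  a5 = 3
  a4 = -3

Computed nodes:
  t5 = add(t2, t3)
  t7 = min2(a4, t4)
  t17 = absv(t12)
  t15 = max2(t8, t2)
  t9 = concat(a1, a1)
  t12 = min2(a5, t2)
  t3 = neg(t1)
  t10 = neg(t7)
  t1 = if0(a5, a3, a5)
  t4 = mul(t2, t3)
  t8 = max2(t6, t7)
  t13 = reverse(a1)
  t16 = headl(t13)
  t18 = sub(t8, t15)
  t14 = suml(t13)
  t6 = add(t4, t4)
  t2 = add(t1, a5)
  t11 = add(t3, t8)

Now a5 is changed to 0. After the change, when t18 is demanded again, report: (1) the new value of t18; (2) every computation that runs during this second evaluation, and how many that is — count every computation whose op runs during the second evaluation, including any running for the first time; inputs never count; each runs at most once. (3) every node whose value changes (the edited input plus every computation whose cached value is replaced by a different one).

First demand of the output computes:
  t1 = if0(a5=3 -> else branch a5) = 3
  t2 = add(3, 3) = 6
  t3 = neg(3) = -3
  t4 = mul(6, -3) = -18
  t6 = add(-18, -18) = -36
  t7 = min2(-3, -18) = -18
  t8 = max2(-36, -18) = -18
  t15 = max2(-18, 6) = 6
  t18 = sub(-18, 6) = -24

After the edit, cleaning proceeds:
  t1: a read changed (a5 3->0; a5 3->0) — executes, giving -5.
  t2: a read changed (t1 3->-5; a5 3->0) — executes, giving -5.
  t3: a read changed (t1 3->-5) — executes, giving 5.
  t4: a read changed (t2 6->-5; t3 -3->5) — executes, giving -25.
  t6: a read changed (t4 -18->-25; t4 -18->-25) — executes, giving -50.
  t7: a read changed (t4 -18->-25) — executes, giving -25.
  t8: a read changed (t6 -36->-50; t7 -18->-25) — executes, giving -25.
  t15: a read changed (t8 -18->-25; t2 6->-5) — executes, giving -5.
  t18: a read changed (t8 -18->-25; t15 6->-5) — executes, giving -20.

Demanding t18 again yields -20.
9 computations run: t1, t2, t3, t4, t6, t7, t8, t15, t18.
The nodes whose values change: a5, t1, t2, t3, t4, t6, t7, t8, t15, t18.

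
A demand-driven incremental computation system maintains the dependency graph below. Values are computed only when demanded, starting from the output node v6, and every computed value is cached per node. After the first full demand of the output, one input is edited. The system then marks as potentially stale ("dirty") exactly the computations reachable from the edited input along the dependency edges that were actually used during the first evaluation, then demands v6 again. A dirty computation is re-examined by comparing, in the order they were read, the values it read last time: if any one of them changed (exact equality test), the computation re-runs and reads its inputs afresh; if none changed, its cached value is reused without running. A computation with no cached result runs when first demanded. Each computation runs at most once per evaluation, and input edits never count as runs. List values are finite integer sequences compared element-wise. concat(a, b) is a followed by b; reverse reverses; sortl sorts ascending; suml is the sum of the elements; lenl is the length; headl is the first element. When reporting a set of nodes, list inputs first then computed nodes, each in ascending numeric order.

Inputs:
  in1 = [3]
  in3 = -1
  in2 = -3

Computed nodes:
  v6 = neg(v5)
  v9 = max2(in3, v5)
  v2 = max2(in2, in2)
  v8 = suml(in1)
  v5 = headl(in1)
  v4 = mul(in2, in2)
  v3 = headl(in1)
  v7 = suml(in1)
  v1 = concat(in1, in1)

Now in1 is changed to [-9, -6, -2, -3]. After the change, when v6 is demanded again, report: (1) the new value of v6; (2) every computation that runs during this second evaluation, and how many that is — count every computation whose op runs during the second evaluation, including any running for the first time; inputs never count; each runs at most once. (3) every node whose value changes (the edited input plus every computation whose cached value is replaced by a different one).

New value of v6: 9.
Computations that run: v5, v6 — 2 in total.
Values that change: in1, v5, v6.

First evaluation (everything demanded from the output):
  v5 = headl([3]) = 3
  v6 = neg(3) = -3

Propagation after the edit:
  v5: runs — in1 [3]->[-9, -6, -2, -3]; result -9.
  v6: runs — v5 3->-9; result 9.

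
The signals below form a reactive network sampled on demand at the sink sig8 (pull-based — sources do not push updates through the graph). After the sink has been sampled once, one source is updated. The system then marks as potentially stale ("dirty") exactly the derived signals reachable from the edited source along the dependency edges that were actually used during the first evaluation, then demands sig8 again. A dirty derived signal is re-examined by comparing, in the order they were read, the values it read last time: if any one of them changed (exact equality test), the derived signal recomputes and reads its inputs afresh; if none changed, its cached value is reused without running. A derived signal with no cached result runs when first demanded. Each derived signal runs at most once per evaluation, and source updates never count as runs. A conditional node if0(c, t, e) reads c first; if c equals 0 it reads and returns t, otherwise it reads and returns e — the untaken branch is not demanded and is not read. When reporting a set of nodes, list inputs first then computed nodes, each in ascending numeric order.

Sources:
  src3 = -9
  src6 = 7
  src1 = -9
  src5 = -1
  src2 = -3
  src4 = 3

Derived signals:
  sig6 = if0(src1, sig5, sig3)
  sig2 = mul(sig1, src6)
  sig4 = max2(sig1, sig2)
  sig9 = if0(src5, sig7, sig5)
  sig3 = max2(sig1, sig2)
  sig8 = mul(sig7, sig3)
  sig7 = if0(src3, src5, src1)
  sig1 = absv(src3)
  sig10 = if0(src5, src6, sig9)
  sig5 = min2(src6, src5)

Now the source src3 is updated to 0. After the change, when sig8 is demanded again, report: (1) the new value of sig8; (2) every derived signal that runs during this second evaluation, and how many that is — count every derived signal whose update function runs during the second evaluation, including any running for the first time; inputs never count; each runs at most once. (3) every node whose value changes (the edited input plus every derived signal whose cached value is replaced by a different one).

sig8 now evaluates to 0.
Run set: sig1, sig2, sig3, sig7, sig8 (5 run).
Changed values: src3, sig1, sig2, sig3, sig7, sig8.

Initial pass — values computed on the first demand:
  sig1 = absv(-9) = 9
  sig2 = mul(9, 7) = 63
  sig3 = max2(9, 63) = 63
  sig7 = if0(src3=-9 -> else branch src1) = -9
  sig8 = mul(-9, 63) = -567

Second demand — change propagation:
  sig1: re-runs because src3 -9->0; new result 0.
  sig2: re-runs because sig1 9->0; new result 0.
  sig3: re-runs because sig1 9->0; sig2 63->0; new result 0.
  sig7: re-runs because src3 -9->0; new result -1.
  sig8: re-runs because sig7 -9->-1; sig3 63->0; new result 0.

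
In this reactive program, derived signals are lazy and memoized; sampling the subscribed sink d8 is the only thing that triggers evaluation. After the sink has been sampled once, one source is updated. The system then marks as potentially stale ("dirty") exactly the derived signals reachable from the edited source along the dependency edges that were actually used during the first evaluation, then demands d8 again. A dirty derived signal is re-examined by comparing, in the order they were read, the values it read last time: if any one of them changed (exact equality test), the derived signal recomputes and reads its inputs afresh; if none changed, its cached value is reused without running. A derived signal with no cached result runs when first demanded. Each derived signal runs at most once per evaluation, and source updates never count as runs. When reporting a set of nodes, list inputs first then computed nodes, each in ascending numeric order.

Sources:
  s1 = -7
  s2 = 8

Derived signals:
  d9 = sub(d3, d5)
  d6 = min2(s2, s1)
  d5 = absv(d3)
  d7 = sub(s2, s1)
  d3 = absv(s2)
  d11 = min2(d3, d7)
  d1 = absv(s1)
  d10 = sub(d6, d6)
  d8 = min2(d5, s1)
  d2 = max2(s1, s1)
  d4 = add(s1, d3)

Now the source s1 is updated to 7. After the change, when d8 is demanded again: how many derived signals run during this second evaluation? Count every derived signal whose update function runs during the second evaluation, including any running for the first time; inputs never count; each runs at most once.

1 derived signals run: d8.

First demand of the output computes:
  d3 = absv(8) = 8
  d5 = absv(8) = 8
  d8 = min2(8, -7) = -7

After the edit, cleaning proceeds:
  d8: a read changed (s1 -7->7) — executes, giving 7.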